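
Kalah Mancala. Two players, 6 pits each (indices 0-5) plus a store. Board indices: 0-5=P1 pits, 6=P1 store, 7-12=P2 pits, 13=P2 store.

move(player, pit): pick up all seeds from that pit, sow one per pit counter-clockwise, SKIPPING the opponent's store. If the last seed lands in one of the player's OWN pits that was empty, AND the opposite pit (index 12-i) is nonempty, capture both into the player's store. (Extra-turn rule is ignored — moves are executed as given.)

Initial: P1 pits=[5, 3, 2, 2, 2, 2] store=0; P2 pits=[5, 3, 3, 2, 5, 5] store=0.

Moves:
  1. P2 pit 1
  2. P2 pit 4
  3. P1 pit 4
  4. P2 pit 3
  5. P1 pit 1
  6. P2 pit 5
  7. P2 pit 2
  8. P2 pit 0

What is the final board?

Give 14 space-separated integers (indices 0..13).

Answer: 7 1 5 5 2 5 1 0 1 1 2 3 2 4

Derivation:
Move 1: P2 pit1 -> P1=[5,3,2,2,2,2](0) P2=[5,0,4,3,6,5](0)
Move 2: P2 pit4 -> P1=[6,4,3,3,2,2](0) P2=[5,0,4,3,0,6](1)
Move 3: P1 pit4 -> P1=[6,4,3,3,0,3](1) P2=[5,0,4,3,0,6](1)
Move 4: P2 pit3 -> P1=[6,4,3,3,0,3](1) P2=[5,0,4,0,1,7](2)
Move 5: P1 pit1 -> P1=[6,0,4,4,1,4](1) P2=[5,0,4,0,1,7](2)
Move 6: P2 pit5 -> P1=[7,1,5,5,2,5](1) P2=[5,0,4,0,1,0](3)
Move 7: P2 pit2 -> P1=[7,1,5,5,2,5](1) P2=[5,0,0,1,2,1](4)
Move 8: P2 pit0 -> P1=[7,1,5,5,2,5](1) P2=[0,1,1,2,3,2](4)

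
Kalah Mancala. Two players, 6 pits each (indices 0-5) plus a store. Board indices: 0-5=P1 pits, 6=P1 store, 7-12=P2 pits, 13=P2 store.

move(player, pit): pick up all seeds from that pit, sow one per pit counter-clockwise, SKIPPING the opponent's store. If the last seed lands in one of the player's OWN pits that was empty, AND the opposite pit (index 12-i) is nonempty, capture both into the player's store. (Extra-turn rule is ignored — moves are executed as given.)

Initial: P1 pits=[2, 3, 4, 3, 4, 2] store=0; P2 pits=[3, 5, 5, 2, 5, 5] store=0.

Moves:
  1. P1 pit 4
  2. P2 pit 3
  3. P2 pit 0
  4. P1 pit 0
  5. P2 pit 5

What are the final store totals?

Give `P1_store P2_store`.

Answer: 1 1

Derivation:
Move 1: P1 pit4 -> P1=[2,3,4,3,0,3](1) P2=[4,6,5,2,5,5](0)
Move 2: P2 pit3 -> P1=[2,3,4,3,0,3](1) P2=[4,6,5,0,6,6](0)
Move 3: P2 pit0 -> P1=[2,3,4,3,0,3](1) P2=[0,7,6,1,7,6](0)
Move 4: P1 pit0 -> P1=[0,4,5,3,0,3](1) P2=[0,7,6,1,7,6](0)
Move 5: P2 pit5 -> P1=[1,5,6,4,1,3](1) P2=[0,7,6,1,7,0](1)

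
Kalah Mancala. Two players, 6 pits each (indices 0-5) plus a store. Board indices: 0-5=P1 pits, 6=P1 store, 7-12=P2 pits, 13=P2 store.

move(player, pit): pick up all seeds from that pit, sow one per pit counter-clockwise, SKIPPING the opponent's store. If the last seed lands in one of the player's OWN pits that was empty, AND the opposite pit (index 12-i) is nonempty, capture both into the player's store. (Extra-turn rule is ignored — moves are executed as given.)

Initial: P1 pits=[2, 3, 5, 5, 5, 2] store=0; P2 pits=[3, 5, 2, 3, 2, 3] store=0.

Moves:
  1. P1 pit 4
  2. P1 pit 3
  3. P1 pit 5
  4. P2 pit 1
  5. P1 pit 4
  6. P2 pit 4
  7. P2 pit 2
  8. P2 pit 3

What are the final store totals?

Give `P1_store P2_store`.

Move 1: P1 pit4 -> P1=[2,3,5,5,0,3](1) P2=[4,6,3,3,2,3](0)
Move 2: P1 pit3 -> P1=[2,3,5,0,1,4](2) P2=[5,7,3,3,2,3](0)
Move 3: P1 pit5 -> P1=[2,3,5,0,1,0](3) P2=[6,8,4,3,2,3](0)
Move 4: P2 pit1 -> P1=[3,4,6,0,1,0](3) P2=[6,0,5,4,3,4](1)
Move 5: P1 pit4 -> P1=[3,4,6,0,0,0](10) P2=[0,0,5,4,3,4](1)
Move 6: P2 pit4 -> P1=[4,4,6,0,0,0](10) P2=[0,0,5,4,0,5](2)
Move 7: P2 pit2 -> P1=[5,4,6,0,0,0](10) P2=[0,0,0,5,1,6](3)
Move 8: P2 pit3 -> P1=[6,5,6,0,0,0](10) P2=[0,0,0,0,2,7](4)

Answer: 10 4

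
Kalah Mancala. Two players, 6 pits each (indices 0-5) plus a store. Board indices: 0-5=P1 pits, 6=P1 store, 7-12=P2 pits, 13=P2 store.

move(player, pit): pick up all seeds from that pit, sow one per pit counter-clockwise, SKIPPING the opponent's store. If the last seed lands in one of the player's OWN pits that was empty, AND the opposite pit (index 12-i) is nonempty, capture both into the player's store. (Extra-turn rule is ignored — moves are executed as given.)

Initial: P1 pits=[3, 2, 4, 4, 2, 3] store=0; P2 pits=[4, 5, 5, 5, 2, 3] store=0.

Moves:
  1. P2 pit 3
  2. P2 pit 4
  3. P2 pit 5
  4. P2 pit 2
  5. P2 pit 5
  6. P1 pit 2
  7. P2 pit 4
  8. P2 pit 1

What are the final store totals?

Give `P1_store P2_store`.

Move 1: P2 pit3 -> P1=[4,3,4,4,2,3](0) P2=[4,5,5,0,3,4](1)
Move 2: P2 pit4 -> P1=[5,3,4,4,2,3](0) P2=[4,5,5,0,0,5](2)
Move 3: P2 pit5 -> P1=[6,4,5,5,2,3](0) P2=[4,5,5,0,0,0](3)
Move 4: P2 pit2 -> P1=[7,4,5,5,2,3](0) P2=[4,5,0,1,1,1](4)
Move 5: P2 pit5 -> P1=[7,4,5,5,2,3](0) P2=[4,5,0,1,1,0](5)
Move 6: P1 pit2 -> P1=[7,4,0,6,3,4](1) P2=[5,5,0,1,1,0](5)
Move 7: P2 pit4 -> P1=[0,4,0,6,3,4](1) P2=[5,5,0,1,0,0](13)
Move 8: P2 pit1 -> P1=[0,4,0,6,3,4](1) P2=[5,0,1,2,1,1](14)

Answer: 1 14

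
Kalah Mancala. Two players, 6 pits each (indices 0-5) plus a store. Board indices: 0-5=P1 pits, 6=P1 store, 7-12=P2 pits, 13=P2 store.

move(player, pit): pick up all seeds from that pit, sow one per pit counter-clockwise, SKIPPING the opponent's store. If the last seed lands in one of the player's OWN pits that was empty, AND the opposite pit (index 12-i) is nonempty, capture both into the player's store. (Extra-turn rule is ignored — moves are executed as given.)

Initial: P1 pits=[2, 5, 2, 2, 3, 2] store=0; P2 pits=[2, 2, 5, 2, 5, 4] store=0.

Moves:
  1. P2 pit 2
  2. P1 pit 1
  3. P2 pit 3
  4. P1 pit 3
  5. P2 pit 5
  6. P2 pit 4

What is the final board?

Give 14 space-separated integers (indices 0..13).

Move 1: P2 pit2 -> P1=[3,5,2,2,3,2](0) P2=[2,2,0,3,6,5](1)
Move 2: P1 pit1 -> P1=[3,0,3,3,4,3](1) P2=[2,2,0,3,6,5](1)
Move 3: P2 pit3 -> P1=[3,0,3,3,4,3](1) P2=[2,2,0,0,7,6](2)
Move 4: P1 pit3 -> P1=[3,0,3,0,5,4](2) P2=[2,2,0,0,7,6](2)
Move 5: P2 pit5 -> P1=[4,1,4,1,6,4](2) P2=[2,2,0,0,7,0](3)
Move 6: P2 pit4 -> P1=[5,2,5,2,7,4](2) P2=[2,2,0,0,0,1](4)

Answer: 5 2 5 2 7 4 2 2 2 0 0 0 1 4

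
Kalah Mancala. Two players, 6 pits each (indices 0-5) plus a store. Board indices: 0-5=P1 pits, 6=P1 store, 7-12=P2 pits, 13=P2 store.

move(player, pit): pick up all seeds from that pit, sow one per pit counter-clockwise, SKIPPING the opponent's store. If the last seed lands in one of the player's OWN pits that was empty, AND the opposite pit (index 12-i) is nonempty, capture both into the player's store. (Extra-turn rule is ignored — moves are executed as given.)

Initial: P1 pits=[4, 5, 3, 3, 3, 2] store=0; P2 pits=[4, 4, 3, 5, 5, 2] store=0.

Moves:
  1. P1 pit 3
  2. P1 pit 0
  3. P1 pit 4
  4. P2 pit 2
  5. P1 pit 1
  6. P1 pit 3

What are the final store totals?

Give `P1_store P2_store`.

Answer: 3 1

Derivation:
Move 1: P1 pit3 -> P1=[4,5,3,0,4,3](1) P2=[4,4,3,5,5,2](0)
Move 2: P1 pit0 -> P1=[0,6,4,1,5,3](1) P2=[4,4,3,5,5,2](0)
Move 3: P1 pit4 -> P1=[0,6,4,1,0,4](2) P2=[5,5,4,5,5,2](0)
Move 4: P2 pit2 -> P1=[0,6,4,1,0,4](2) P2=[5,5,0,6,6,3](1)
Move 5: P1 pit1 -> P1=[0,0,5,2,1,5](3) P2=[6,5,0,6,6,3](1)
Move 6: P1 pit3 -> P1=[0,0,5,0,2,6](3) P2=[6,5,0,6,6,3](1)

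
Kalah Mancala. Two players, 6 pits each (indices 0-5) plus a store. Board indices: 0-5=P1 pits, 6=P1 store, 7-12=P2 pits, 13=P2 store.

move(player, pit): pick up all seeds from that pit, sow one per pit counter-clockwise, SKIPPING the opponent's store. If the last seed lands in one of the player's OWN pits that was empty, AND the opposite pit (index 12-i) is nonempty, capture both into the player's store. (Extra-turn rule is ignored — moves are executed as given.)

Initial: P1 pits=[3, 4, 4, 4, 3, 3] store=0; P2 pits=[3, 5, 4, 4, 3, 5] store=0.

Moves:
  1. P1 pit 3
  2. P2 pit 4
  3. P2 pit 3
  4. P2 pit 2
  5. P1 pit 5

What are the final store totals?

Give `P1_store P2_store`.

Move 1: P1 pit3 -> P1=[3,4,4,0,4,4](1) P2=[4,5,4,4,3,5](0)
Move 2: P2 pit4 -> P1=[4,4,4,0,4,4](1) P2=[4,5,4,4,0,6](1)
Move 3: P2 pit3 -> P1=[5,4,4,0,4,4](1) P2=[4,5,4,0,1,7](2)
Move 4: P2 pit2 -> P1=[5,4,4,0,4,4](1) P2=[4,5,0,1,2,8](3)
Move 5: P1 pit5 -> P1=[5,4,4,0,4,0](2) P2=[5,6,1,1,2,8](3)

Answer: 2 3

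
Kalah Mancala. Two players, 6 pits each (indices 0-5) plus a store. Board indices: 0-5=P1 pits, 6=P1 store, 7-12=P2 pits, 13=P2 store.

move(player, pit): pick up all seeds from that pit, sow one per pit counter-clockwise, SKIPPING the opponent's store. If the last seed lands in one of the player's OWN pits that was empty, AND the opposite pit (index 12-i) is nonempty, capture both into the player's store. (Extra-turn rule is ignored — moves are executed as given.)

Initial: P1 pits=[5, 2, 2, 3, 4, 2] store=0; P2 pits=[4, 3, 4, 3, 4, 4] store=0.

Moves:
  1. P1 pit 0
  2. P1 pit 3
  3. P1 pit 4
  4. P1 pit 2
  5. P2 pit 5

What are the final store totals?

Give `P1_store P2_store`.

Move 1: P1 pit0 -> P1=[0,3,3,4,5,3](0) P2=[4,3,4,3,4,4](0)
Move 2: P1 pit3 -> P1=[0,3,3,0,6,4](1) P2=[5,3,4,3,4,4](0)
Move 3: P1 pit4 -> P1=[0,3,3,0,0,5](2) P2=[6,4,5,4,4,4](0)
Move 4: P1 pit2 -> P1=[0,3,0,1,1,6](2) P2=[6,4,5,4,4,4](0)
Move 5: P2 pit5 -> P1=[1,4,1,1,1,6](2) P2=[6,4,5,4,4,0](1)

Answer: 2 1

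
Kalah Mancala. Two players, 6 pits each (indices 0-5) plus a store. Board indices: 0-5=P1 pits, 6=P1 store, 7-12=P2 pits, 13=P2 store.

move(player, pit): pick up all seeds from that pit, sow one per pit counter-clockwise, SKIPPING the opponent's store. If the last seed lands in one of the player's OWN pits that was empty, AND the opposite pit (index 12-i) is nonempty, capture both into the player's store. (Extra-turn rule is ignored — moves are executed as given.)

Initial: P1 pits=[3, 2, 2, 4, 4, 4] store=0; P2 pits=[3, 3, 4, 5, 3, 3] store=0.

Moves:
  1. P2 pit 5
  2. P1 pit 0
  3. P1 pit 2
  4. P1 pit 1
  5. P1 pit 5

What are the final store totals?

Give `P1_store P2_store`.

Move 1: P2 pit5 -> P1=[4,3,2,4,4,4](0) P2=[3,3,4,5,3,0](1)
Move 2: P1 pit0 -> P1=[0,4,3,5,5,4](0) P2=[3,3,4,5,3,0](1)
Move 3: P1 pit2 -> P1=[0,4,0,6,6,5](0) P2=[3,3,4,5,3,0](1)
Move 4: P1 pit1 -> P1=[0,0,1,7,7,6](0) P2=[3,3,4,5,3,0](1)
Move 5: P1 pit5 -> P1=[0,0,1,7,7,0](1) P2=[4,4,5,6,4,0](1)

Answer: 1 1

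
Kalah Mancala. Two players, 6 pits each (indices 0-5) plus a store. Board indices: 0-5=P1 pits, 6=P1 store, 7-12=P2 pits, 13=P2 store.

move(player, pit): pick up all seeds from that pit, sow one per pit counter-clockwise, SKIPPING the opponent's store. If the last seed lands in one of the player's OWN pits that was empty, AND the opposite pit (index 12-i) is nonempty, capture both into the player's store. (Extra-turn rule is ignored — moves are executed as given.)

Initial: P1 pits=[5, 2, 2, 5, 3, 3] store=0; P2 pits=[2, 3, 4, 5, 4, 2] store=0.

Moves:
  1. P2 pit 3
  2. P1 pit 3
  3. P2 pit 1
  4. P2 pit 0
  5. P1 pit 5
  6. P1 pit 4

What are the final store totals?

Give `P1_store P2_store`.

Move 1: P2 pit3 -> P1=[6,3,2,5,3,3](0) P2=[2,3,4,0,5,3](1)
Move 2: P1 pit3 -> P1=[6,3,2,0,4,4](1) P2=[3,4,4,0,5,3](1)
Move 3: P2 pit1 -> P1=[6,3,2,0,4,4](1) P2=[3,0,5,1,6,4](1)
Move 4: P2 pit0 -> P1=[6,3,2,0,4,4](1) P2=[0,1,6,2,6,4](1)
Move 5: P1 pit5 -> P1=[6,3,2,0,4,0](2) P2=[1,2,7,2,6,4](1)
Move 6: P1 pit4 -> P1=[6,3,2,0,0,1](3) P2=[2,3,7,2,6,4](1)

Answer: 3 1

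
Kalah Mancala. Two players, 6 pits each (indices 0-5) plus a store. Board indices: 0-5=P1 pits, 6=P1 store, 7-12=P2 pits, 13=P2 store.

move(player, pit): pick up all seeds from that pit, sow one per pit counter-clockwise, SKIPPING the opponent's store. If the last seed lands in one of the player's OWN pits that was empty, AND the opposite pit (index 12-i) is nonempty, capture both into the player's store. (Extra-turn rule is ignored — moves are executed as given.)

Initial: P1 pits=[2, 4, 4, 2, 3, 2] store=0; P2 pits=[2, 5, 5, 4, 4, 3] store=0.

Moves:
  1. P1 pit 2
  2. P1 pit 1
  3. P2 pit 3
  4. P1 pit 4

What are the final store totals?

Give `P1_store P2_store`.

Answer: 2 1

Derivation:
Move 1: P1 pit2 -> P1=[2,4,0,3,4,3](1) P2=[2,5,5,4,4,3](0)
Move 2: P1 pit1 -> P1=[2,0,1,4,5,4](1) P2=[2,5,5,4,4,3](0)
Move 3: P2 pit3 -> P1=[3,0,1,4,5,4](1) P2=[2,5,5,0,5,4](1)
Move 4: P1 pit4 -> P1=[3,0,1,4,0,5](2) P2=[3,6,6,0,5,4](1)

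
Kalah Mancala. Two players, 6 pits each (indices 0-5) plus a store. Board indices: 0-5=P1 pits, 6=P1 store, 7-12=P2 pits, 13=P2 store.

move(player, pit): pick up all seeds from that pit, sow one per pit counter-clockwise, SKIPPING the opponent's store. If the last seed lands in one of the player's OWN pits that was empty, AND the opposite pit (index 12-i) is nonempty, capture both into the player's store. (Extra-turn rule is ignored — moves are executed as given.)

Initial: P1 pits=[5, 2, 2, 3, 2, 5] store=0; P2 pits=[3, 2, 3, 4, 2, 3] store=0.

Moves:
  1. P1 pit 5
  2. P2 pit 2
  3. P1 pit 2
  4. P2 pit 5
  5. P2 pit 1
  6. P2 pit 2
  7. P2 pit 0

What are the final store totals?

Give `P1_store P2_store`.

Move 1: P1 pit5 -> P1=[5,2,2,3,2,0](1) P2=[4,3,4,5,2,3](0)
Move 2: P2 pit2 -> P1=[5,2,2,3,2,0](1) P2=[4,3,0,6,3,4](1)
Move 3: P1 pit2 -> P1=[5,2,0,4,3,0](1) P2=[4,3,0,6,3,4](1)
Move 4: P2 pit5 -> P1=[6,3,1,4,3,0](1) P2=[4,3,0,6,3,0](2)
Move 5: P2 pit1 -> P1=[6,3,1,4,3,0](1) P2=[4,0,1,7,4,0](2)
Move 6: P2 pit2 -> P1=[6,3,1,4,3,0](1) P2=[4,0,0,8,4,0](2)
Move 7: P2 pit0 -> P1=[6,3,1,4,3,0](1) P2=[0,1,1,9,5,0](2)

Answer: 1 2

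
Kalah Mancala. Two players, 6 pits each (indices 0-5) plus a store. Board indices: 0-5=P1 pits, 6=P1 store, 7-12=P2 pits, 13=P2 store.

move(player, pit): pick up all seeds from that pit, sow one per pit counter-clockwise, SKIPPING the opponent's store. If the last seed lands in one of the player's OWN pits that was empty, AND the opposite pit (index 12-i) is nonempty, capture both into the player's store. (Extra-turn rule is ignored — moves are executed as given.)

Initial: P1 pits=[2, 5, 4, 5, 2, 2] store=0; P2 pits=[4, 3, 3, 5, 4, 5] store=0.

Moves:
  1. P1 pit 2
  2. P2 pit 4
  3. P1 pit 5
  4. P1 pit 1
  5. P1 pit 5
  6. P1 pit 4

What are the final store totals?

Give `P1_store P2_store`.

Answer: 5 1

Derivation:
Move 1: P1 pit2 -> P1=[2,5,0,6,3,3](1) P2=[4,3,3,5,4,5](0)
Move 2: P2 pit4 -> P1=[3,6,0,6,3,3](1) P2=[4,3,3,5,0,6](1)
Move 3: P1 pit5 -> P1=[3,6,0,6,3,0](2) P2=[5,4,3,5,0,6](1)
Move 4: P1 pit1 -> P1=[3,0,1,7,4,1](3) P2=[6,4,3,5,0,6](1)
Move 5: P1 pit5 -> P1=[3,0,1,7,4,0](4) P2=[6,4,3,5,0,6](1)
Move 6: P1 pit4 -> P1=[3,0,1,7,0,1](5) P2=[7,5,3,5,0,6](1)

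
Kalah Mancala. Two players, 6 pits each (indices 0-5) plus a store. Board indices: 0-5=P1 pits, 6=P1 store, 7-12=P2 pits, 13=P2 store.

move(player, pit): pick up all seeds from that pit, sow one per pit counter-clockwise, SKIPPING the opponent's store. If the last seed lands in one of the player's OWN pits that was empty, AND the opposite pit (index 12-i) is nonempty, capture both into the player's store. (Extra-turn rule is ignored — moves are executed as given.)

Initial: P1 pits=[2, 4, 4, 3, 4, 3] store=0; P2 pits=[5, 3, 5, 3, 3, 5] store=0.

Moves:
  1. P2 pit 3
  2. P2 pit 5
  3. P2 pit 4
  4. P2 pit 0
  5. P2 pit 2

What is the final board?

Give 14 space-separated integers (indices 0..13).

Move 1: P2 pit3 -> P1=[2,4,4,3,4,3](0) P2=[5,3,5,0,4,6](1)
Move 2: P2 pit5 -> P1=[3,5,5,4,5,3](0) P2=[5,3,5,0,4,0](2)
Move 3: P2 pit4 -> P1=[4,6,5,4,5,3](0) P2=[5,3,5,0,0,1](3)
Move 4: P2 pit0 -> P1=[4,6,5,4,5,3](0) P2=[0,4,6,1,1,2](3)
Move 5: P2 pit2 -> P1=[5,7,5,4,5,3](0) P2=[0,4,0,2,2,3](4)

Answer: 5 7 5 4 5 3 0 0 4 0 2 2 3 4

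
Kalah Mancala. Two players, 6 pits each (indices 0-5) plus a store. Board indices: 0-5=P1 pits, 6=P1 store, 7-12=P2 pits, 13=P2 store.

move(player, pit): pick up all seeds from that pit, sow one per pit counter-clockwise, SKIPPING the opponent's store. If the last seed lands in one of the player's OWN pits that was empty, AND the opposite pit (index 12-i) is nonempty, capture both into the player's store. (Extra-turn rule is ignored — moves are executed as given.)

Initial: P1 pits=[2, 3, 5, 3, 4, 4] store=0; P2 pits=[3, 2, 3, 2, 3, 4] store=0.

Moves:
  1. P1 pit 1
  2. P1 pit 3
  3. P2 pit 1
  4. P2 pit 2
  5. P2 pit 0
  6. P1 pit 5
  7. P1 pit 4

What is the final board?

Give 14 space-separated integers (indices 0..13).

Move 1: P1 pit1 -> P1=[2,0,6,4,5,4](0) P2=[3,2,3,2,3,4](0)
Move 2: P1 pit3 -> P1=[2,0,6,0,6,5](1) P2=[4,2,3,2,3,4](0)
Move 3: P2 pit1 -> P1=[2,0,6,0,6,5](1) P2=[4,0,4,3,3,4](0)
Move 4: P2 pit2 -> P1=[2,0,6,0,6,5](1) P2=[4,0,0,4,4,5](1)
Move 5: P2 pit0 -> P1=[2,0,6,0,6,5](1) P2=[0,1,1,5,5,5](1)
Move 6: P1 pit5 -> P1=[2,0,6,0,6,0](2) P2=[1,2,2,6,5,5](1)
Move 7: P1 pit4 -> P1=[2,0,6,0,0,1](3) P2=[2,3,3,7,5,5](1)

Answer: 2 0 6 0 0 1 3 2 3 3 7 5 5 1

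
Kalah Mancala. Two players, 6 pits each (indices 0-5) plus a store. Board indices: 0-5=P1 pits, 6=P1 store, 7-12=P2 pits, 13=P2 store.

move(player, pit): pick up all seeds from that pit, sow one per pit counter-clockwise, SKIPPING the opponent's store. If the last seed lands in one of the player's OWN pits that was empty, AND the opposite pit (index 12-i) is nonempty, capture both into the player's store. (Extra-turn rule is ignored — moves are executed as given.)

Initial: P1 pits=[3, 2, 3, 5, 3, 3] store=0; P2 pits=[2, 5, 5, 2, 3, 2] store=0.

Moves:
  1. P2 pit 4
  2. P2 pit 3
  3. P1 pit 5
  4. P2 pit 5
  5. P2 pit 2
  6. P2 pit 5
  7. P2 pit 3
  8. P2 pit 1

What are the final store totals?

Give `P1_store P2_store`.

Answer: 1 5

Derivation:
Move 1: P2 pit4 -> P1=[4,2,3,5,3,3](0) P2=[2,5,5,2,0,3](1)
Move 2: P2 pit3 -> P1=[4,2,3,5,3,3](0) P2=[2,5,5,0,1,4](1)
Move 3: P1 pit5 -> P1=[4,2,3,5,3,0](1) P2=[3,6,5,0,1,4](1)
Move 4: P2 pit5 -> P1=[5,3,4,5,3,0](1) P2=[3,6,5,0,1,0](2)
Move 5: P2 pit2 -> P1=[6,3,4,5,3,0](1) P2=[3,6,0,1,2,1](3)
Move 6: P2 pit5 -> P1=[6,3,4,5,3,0](1) P2=[3,6,0,1,2,0](4)
Move 7: P2 pit3 -> P1=[6,3,4,5,3,0](1) P2=[3,6,0,0,3,0](4)
Move 8: P2 pit1 -> P1=[7,3,4,5,3,0](1) P2=[3,0,1,1,4,1](5)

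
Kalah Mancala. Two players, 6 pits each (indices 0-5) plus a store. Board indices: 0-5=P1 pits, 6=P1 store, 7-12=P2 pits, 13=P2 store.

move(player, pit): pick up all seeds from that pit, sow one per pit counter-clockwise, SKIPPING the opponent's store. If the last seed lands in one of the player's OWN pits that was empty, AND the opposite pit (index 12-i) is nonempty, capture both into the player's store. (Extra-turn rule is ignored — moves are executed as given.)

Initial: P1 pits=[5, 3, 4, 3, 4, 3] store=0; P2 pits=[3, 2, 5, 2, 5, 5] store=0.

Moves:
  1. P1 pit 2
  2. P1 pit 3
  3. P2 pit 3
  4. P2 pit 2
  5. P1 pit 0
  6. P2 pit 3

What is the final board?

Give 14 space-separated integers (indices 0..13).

Answer: 0 4 1 1 7 6 3 4 2 0 0 8 7 1

Derivation:
Move 1: P1 pit2 -> P1=[5,3,0,4,5,4](1) P2=[3,2,5,2,5,5](0)
Move 2: P1 pit3 -> P1=[5,3,0,0,6,5](2) P2=[4,2,5,2,5,5](0)
Move 3: P2 pit3 -> P1=[5,3,0,0,6,5](2) P2=[4,2,5,0,6,6](0)
Move 4: P2 pit2 -> P1=[6,3,0,0,6,5](2) P2=[4,2,0,1,7,7](1)
Move 5: P1 pit0 -> P1=[0,4,1,1,7,6](3) P2=[4,2,0,1,7,7](1)
Move 6: P2 pit3 -> P1=[0,4,1,1,7,6](3) P2=[4,2,0,0,8,7](1)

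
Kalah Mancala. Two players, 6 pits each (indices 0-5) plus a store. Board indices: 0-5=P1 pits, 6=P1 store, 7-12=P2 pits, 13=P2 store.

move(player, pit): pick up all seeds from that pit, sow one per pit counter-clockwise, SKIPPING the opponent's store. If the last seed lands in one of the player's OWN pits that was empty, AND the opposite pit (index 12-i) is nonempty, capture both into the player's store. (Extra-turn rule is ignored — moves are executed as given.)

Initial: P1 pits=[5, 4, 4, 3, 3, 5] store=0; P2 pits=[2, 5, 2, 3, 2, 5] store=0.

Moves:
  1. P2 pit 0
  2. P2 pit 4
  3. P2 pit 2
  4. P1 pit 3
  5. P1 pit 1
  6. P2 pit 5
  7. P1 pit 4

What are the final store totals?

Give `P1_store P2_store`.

Answer: 2 2

Derivation:
Move 1: P2 pit0 -> P1=[5,4,4,3,3,5](0) P2=[0,6,3,3,2,5](0)
Move 2: P2 pit4 -> P1=[5,4,4,3,3,5](0) P2=[0,6,3,3,0,6](1)
Move 3: P2 pit2 -> P1=[5,4,4,3,3,5](0) P2=[0,6,0,4,1,7](1)
Move 4: P1 pit3 -> P1=[5,4,4,0,4,6](1) P2=[0,6,0,4,1,7](1)
Move 5: P1 pit1 -> P1=[5,0,5,1,5,7](1) P2=[0,6,0,4,1,7](1)
Move 6: P2 pit5 -> P1=[6,1,6,2,6,8](1) P2=[0,6,0,4,1,0](2)
Move 7: P1 pit4 -> P1=[6,1,6,2,0,9](2) P2=[1,7,1,5,1,0](2)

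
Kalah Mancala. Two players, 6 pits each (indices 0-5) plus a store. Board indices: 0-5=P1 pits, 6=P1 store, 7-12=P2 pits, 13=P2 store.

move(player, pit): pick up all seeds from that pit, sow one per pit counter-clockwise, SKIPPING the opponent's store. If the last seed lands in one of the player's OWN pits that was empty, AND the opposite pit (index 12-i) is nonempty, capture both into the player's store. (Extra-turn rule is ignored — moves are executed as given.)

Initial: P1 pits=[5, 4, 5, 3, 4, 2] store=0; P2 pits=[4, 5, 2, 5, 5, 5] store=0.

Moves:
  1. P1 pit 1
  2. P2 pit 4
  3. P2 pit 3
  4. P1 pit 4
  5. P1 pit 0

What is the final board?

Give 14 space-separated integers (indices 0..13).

Move 1: P1 pit1 -> P1=[5,0,6,4,5,3](0) P2=[4,5,2,5,5,5](0)
Move 2: P2 pit4 -> P1=[6,1,7,4,5,3](0) P2=[4,5,2,5,0,6](1)
Move 3: P2 pit3 -> P1=[7,2,7,4,5,3](0) P2=[4,5,2,0,1,7](2)
Move 4: P1 pit4 -> P1=[7,2,7,4,0,4](1) P2=[5,6,3,0,1,7](2)
Move 5: P1 pit0 -> P1=[0,3,8,5,1,5](2) P2=[6,6,3,0,1,7](2)

Answer: 0 3 8 5 1 5 2 6 6 3 0 1 7 2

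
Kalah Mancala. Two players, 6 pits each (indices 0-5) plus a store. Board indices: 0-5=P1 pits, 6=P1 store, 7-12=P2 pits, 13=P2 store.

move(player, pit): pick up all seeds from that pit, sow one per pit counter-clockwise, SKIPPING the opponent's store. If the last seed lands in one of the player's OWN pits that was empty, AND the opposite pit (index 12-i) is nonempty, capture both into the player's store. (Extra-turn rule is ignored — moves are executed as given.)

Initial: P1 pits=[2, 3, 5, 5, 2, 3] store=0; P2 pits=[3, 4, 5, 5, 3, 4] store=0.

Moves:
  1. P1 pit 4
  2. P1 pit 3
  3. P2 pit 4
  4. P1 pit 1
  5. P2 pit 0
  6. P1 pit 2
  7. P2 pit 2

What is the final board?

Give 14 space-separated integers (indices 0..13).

Answer: 4 1 0 2 3 6 3 1 7 0 7 2 6 2

Derivation:
Move 1: P1 pit4 -> P1=[2,3,5,5,0,4](1) P2=[3,4,5,5,3,4](0)
Move 2: P1 pit3 -> P1=[2,3,5,0,1,5](2) P2=[4,5,5,5,3,4](0)
Move 3: P2 pit4 -> P1=[3,3,5,0,1,5](2) P2=[4,5,5,5,0,5](1)
Move 4: P1 pit1 -> P1=[3,0,6,1,2,5](2) P2=[4,5,5,5,0,5](1)
Move 5: P2 pit0 -> P1=[3,0,6,1,2,5](2) P2=[0,6,6,6,1,5](1)
Move 6: P1 pit2 -> P1=[3,0,0,2,3,6](3) P2=[1,7,6,6,1,5](1)
Move 7: P2 pit2 -> P1=[4,1,0,2,3,6](3) P2=[1,7,0,7,2,6](2)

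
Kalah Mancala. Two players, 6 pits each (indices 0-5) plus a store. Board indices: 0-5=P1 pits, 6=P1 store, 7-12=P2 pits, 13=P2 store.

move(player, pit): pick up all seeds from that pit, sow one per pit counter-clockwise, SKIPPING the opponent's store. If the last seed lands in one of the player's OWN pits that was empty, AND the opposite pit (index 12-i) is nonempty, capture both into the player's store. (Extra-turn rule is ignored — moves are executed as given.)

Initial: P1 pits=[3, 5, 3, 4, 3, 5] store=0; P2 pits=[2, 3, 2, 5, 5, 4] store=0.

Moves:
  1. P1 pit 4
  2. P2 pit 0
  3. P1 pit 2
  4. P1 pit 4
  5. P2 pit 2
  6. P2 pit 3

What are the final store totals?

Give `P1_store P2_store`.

Answer: 1 1

Derivation:
Move 1: P1 pit4 -> P1=[3,5,3,4,0,6](1) P2=[3,3,2,5,5,4](0)
Move 2: P2 pit0 -> P1=[3,5,3,4,0,6](1) P2=[0,4,3,6,5,4](0)
Move 3: P1 pit2 -> P1=[3,5,0,5,1,7](1) P2=[0,4,3,6,5,4](0)
Move 4: P1 pit4 -> P1=[3,5,0,5,0,8](1) P2=[0,4,3,6,5,4](0)
Move 5: P2 pit2 -> P1=[3,5,0,5,0,8](1) P2=[0,4,0,7,6,5](0)
Move 6: P2 pit3 -> P1=[4,6,1,6,0,8](1) P2=[0,4,0,0,7,6](1)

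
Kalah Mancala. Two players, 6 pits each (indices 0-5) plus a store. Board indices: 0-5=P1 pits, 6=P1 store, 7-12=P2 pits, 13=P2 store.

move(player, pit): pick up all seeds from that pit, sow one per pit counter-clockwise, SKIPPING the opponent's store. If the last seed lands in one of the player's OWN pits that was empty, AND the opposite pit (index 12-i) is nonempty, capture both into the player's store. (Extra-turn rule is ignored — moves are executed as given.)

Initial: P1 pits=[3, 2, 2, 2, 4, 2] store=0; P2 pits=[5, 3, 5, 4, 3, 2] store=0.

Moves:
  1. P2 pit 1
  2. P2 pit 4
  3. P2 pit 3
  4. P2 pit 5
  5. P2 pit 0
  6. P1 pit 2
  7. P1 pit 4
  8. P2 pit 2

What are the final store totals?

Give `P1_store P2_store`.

Answer: 1 11

Derivation:
Move 1: P2 pit1 -> P1=[3,2,2,2,4,2](0) P2=[5,0,6,5,4,2](0)
Move 2: P2 pit4 -> P1=[4,3,2,2,4,2](0) P2=[5,0,6,5,0,3](1)
Move 3: P2 pit3 -> P1=[5,4,2,2,4,2](0) P2=[5,0,6,0,1,4](2)
Move 4: P2 pit5 -> P1=[6,5,3,2,4,2](0) P2=[5,0,6,0,1,0](3)
Move 5: P2 pit0 -> P1=[0,5,3,2,4,2](0) P2=[0,1,7,1,2,0](10)
Move 6: P1 pit2 -> P1=[0,5,0,3,5,3](0) P2=[0,1,7,1,2,0](10)
Move 7: P1 pit4 -> P1=[0,5,0,3,0,4](1) P2=[1,2,8,1,2,0](10)
Move 8: P2 pit2 -> P1=[1,6,1,4,0,4](1) P2=[1,2,0,2,3,1](11)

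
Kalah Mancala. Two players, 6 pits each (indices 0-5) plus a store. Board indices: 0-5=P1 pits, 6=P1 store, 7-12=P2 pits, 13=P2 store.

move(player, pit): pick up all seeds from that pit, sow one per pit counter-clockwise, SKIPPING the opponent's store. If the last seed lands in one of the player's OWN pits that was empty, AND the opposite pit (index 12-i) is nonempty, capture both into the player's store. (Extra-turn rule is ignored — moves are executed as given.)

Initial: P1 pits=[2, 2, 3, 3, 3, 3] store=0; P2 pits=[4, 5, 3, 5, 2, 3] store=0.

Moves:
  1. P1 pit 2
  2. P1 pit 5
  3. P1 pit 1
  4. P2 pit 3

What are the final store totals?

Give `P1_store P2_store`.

Move 1: P1 pit2 -> P1=[2,2,0,4,4,4](0) P2=[4,5,3,5,2,3](0)
Move 2: P1 pit5 -> P1=[2,2,0,4,4,0](1) P2=[5,6,4,5,2,3](0)
Move 3: P1 pit1 -> P1=[2,0,1,5,4,0](1) P2=[5,6,4,5,2,3](0)
Move 4: P2 pit3 -> P1=[3,1,1,5,4,0](1) P2=[5,6,4,0,3,4](1)

Answer: 1 1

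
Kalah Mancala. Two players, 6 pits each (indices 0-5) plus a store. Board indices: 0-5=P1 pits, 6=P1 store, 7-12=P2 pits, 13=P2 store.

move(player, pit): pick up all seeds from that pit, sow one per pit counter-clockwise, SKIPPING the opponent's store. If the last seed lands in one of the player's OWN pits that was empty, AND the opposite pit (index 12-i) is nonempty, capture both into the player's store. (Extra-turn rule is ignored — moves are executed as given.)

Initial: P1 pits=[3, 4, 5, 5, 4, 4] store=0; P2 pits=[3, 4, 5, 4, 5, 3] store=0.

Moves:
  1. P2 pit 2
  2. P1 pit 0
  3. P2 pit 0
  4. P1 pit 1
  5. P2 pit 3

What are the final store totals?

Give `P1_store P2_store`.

Answer: 1 2

Derivation:
Move 1: P2 pit2 -> P1=[4,4,5,5,4,4](0) P2=[3,4,0,5,6,4](1)
Move 2: P1 pit0 -> P1=[0,5,6,6,5,4](0) P2=[3,4,0,5,6,4](1)
Move 3: P2 pit0 -> P1=[0,5,6,6,5,4](0) P2=[0,5,1,6,6,4](1)
Move 4: P1 pit1 -> P1=[0,0,7,7,6,5](1) P2=[0,5,1,6,6,4](1)
Move 5: P2 pit3 -> P1=[1,1,8,7,6,5](1) P2=[0,5,1,0,7,5](2)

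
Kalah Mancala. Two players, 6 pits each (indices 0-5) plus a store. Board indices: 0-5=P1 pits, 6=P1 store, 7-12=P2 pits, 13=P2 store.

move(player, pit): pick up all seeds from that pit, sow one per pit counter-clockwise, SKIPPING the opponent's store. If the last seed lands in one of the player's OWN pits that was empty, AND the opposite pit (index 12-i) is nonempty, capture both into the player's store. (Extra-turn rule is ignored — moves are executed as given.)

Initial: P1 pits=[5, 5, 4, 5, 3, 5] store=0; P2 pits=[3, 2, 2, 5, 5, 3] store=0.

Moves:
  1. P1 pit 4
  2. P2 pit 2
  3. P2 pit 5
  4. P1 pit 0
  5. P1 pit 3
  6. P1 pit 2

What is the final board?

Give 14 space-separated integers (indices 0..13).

Answer: 0 7 0 1 3 9 4 6 3 1 6 6 0 1

Derivation:
Move 1: P1 pit4 -> P1=[5,5,4,5,0,6](1) P2=[4,2,2,5,5,3](0)
Move 2: P2 pit2 -> P1=[5,5,4,5,0,6](1) P2=[4,2,0,6,6,3](0)
Move 3: P2 pit5 -> P1=[6,6,4,5,0,6](1) P2=[4,2,0,6,6,0](1)
Move 4: P1 pit0 -> P1=[0,7,5,6,1,7](2) P2=[4,2,0,6,6,0](1)
Move 5: P1 pit3 -> P1=[0,7,5,0,2,8](3) P2=[5,3,1,6,6,0](1)
Move 6: P1 pit2 -> P1=[0,7,0,1,3,9](4) P2=[6,3,1,6,6,0](1)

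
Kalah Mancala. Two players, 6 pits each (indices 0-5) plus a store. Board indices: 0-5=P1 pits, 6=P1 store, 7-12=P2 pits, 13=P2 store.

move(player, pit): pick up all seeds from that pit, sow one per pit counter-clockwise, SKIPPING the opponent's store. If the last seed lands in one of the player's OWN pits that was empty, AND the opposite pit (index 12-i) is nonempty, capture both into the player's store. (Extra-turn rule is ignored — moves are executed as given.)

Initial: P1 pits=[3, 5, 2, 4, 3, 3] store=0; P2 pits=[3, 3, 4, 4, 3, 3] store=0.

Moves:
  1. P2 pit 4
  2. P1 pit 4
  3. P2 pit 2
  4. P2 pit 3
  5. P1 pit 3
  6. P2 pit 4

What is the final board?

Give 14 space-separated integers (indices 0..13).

Answer: 5 6 2 0 1 5 2 5 3 0 0 0 7 4

Derivation:
Move 1: P2 pit4 -> P1=[4,5,2,4,3,3](0) P2=[3,3,4,4,0,4](1)
Move 2: P1 pit4 -> P1=[4,5,2,4,0,4](1) P2=[4,3,4,4,0,4](1)
Move 3: P2 pit2 -> P1=[4,5,2,4,0,4](1) P2=[4,3,0,5,1,5](2)
Move 4: P2 pit3 -> P1=[5,6,2,4,0,4](1) P2=[4,3,0,0,2,6](3)
Move 5: P1 pit3 -> P1=[5,6,2,0,1,5](2) P2=[5,3,0,0,2,6](3)
Move 6: P2 pit4 -> P1=[5,6,2,0,1,5](2) P2=[5,3,0,0,0,7](4)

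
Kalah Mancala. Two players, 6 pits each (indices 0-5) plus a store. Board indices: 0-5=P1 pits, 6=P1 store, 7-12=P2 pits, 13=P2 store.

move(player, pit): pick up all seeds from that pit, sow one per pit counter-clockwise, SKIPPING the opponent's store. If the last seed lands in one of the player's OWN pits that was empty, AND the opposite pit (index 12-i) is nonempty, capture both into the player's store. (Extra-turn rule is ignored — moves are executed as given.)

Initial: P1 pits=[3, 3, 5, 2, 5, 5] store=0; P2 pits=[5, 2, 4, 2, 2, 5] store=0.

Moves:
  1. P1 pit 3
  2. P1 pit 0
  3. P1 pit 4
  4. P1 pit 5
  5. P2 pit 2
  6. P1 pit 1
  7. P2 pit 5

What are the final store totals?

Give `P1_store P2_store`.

Answer: 15 1

Derivation:
Move 1: P1 pit3 -> P1=[3,3,5,0,6,6](0) P2=[5,2,4,2,2,5](0)
Move 2: P1 pit0 -> P1=[0,4,6,0,6,6](5) P2=[5,2,0,2,2,5](0)
Move 3: P1 pit4 -> P1=[0,4,6,0,0,7](6) P2=[6,3,1,3,2,5](0)
Move 4: P1 pit5 -> P1=[0,4,6,0,0,0](7) P2=[7,4,2,4,3,6](0)
Move 5: P2 pit2 -> P1=[0,4,6,0,0,0](7) P2=[7,4,0,5,4,6](0)
Move 6: P1 pit1 -> P1=[0,0,7,1,1,0](15) P2=[0,4,0,5,4,6](0)
Move 7: P2 pit5 -> P1=[1,1,8,2,2,0](15) P2=[0,4,0,5,4,0](1)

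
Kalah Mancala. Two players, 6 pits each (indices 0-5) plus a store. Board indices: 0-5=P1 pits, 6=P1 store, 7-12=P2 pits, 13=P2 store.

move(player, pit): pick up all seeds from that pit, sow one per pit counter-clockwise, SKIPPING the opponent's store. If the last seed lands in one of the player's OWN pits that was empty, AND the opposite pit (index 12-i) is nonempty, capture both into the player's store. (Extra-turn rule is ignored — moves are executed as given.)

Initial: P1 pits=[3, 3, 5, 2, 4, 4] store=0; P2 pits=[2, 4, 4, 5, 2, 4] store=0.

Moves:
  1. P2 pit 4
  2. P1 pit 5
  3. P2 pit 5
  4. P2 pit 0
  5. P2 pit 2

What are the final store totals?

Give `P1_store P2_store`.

Move 1: P2 pit4 -> P1=[3,3,5,2,4,4](0) P2=[2,4,4,5,0,5](1)
Move 2: P1 pit5 -> P1=[3,3,5,2,4,0](1) P2=[3,5,5,5,0,5](1)
Move 3: P2 pit5 -> P1=[4,4,6,3,4,0](1) P2=[3,5,5,5,0,0](2)
Move 4: P2 pit0 -> P1=[4,4,6,3,4,0](1) P2=[0,6,6,6,0,0](2)
Move 5: P2 pit2 -> P1=[5,5,6,3,4,0](1) P2=[0,6,0,7,1,1](3)

Answer: 1 3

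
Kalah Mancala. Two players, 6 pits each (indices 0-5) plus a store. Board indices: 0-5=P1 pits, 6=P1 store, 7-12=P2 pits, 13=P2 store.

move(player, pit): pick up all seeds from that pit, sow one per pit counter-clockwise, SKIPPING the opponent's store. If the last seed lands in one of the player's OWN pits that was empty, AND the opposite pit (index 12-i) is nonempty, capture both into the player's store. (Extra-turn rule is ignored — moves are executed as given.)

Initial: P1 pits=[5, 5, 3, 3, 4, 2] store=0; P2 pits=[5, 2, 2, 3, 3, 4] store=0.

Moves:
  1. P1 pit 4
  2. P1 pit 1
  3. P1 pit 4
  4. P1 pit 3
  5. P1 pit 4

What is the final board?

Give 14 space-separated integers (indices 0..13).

Answer: 5 0 4 0 0 7 3 7 3 2 3 3 4 0

Derivation:
Move 1: P1 pit4 -> P1=[5,5,3,3,0,3](1) P2=[6,3,2,3,3,4](0)
Move 2: P1 pit1 -> P1=[5,0,4,4,1,4](2) P2=[6,3,2,3,3,4](0)
Move 3: P1 pit4 -> P1=[5,0,4,4,0,5](2) P2=[6,3,2,3,3,4](0)
Move 4: P1 pit3 -> P1=[5,0,4,0,1,6](3) P2=[7,3,2,3,3,4](0)
Move 5: P1 pit4 -> P1=[5,0,4,0,0,7](3) P2=[7,3,2,3,3,4](0)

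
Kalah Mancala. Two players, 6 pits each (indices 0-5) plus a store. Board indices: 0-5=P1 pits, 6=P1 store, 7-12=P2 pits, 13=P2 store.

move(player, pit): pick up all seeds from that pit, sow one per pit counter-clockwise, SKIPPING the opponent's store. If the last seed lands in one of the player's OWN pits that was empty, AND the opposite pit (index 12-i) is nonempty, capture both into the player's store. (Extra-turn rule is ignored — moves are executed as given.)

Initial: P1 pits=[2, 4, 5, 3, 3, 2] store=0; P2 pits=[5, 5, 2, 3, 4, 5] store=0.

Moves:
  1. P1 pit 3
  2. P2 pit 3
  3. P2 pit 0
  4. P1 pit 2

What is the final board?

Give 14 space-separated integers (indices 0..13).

Move 1: P1 pit3 -> P1=[2,4,5,0,4,3](1) P2=[5,5,2,3,4,5](0)
Move 2: P2 pit3 -> P1=[2,4,5,0,4,3](1) P2=[5,5,2,0,5,6](1)
Move 3: P2 pit0 -> P1=[2,4,5,0,4,3](1) P2=[0,6,3,1,6,7](1)
Move 4: P1 pit2 -> P1=[2,4,0,1,5,4](2) P2=[1,6,3,1,6,7](1)

Answer: 2 4 0 1 5 4 2 1 6 3 1 6 7 1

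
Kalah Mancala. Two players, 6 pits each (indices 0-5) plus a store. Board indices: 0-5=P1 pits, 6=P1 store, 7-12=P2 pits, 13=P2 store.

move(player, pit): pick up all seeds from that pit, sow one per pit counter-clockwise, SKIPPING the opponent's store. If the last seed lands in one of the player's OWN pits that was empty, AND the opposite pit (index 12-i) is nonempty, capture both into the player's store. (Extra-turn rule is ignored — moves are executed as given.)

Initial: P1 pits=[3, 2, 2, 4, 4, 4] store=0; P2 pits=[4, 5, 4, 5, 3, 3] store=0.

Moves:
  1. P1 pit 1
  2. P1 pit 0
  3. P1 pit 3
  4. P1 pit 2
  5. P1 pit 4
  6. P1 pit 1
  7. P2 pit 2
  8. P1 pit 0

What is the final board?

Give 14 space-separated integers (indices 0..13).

Move 1: P1 pit1 -> P1=[3,0,3,5,4,4](0) P2=[4,5,4,5,3,3](0)
Move 2: P1 pit0 -> P1=[0,1,4,6,4,4](0) P2=[4,5,4,5,3,3](0)
Move 3: P1 pit3 -> P1=[0,1,4,0,5,5](1) P2=[5,6,5,5,3,3](0)
Move 4: P1 pit2 -> P1=[0,1,0,1,6,6](2) P2=[5,6,5,5,3,3](0)
Move 5: P1 pit4 -> P1=[0,1,0,1,0,7](3) P2=[6,7,6,6,3,3](0)
Move 6: P1 pit1 -> P1=[0,0,0,1,0,7](10) P2=[6,7,6,0,3,3](0)
Move 7: P2 pit2 -> P1=[1,1,0,1,0,7](10) P2=[6,7,0,1,4,4](1)
Move 8: P1 pit0 -> P1=[0,2,0,1,0,7](10) P2=[6,7,0,1,4,4](1)

Answer: 0 2 0 1 0 7 10 6 7 0 1 4 4 1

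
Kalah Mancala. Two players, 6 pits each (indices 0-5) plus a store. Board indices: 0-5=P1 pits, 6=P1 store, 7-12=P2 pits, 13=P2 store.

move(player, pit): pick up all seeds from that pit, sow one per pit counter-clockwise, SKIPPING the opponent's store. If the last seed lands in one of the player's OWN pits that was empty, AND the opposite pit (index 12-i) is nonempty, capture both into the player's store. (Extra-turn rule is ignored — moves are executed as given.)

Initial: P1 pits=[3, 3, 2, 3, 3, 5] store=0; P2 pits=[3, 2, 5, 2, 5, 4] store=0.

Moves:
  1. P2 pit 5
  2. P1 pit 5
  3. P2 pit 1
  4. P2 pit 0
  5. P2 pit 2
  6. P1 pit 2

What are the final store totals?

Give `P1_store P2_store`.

Answer: 2 2

Derivation:
Move 1: P2 pit5 -> P1=[4,4,3,3,3,5](0) P2=[3,2,5,2,5,0](1)
Move 2: P1 pit5 -> P1=[4,4,3,3,3,0](1) P2=[4,3,6,3,5,0](1)
Move 3: P2 pit1 -> P1=[4,4,3,3,3,0](1) P2=[4,0,7,4,6,0](1)
Move 4: P2 pit0 -> P1=[4,4,3,3,3,0](1) P2=[0,1,8,5,7,0](1)
Move 5: P2 pit2 -> P1=[5,5,4,4,3,0](1) P2=[0,1,0,6,8,1](2)
Move 6: P1 pit2 -> P1=[5,5,0,5,4,1](2) P2=[0,1,0,6,8,1](2)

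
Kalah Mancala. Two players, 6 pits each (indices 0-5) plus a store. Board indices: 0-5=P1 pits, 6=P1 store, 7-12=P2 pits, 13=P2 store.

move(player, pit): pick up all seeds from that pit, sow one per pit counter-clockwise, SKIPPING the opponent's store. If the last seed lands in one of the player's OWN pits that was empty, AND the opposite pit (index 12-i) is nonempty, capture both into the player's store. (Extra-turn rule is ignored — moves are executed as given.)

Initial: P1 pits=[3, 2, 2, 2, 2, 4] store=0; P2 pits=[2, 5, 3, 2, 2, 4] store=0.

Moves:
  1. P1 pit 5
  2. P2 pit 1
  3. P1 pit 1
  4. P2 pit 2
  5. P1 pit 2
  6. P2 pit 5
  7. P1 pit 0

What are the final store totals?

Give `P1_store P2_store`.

Move 1: P1 pit5 -> P1=[3,2,2,2,2,0](1) P2=[3,6,4,2,2,4](0)
Move 2: P2 pit1 -> P1=[4,2,2,2,2,0](1) P2=[3,0,5,3,3,5](1)
Move 3: P1 pit1 -> P1=[4,0,3,3,2,0](1) P2=[3,0,5,3,3,5](1)
Move 4: P2 pit2 -> P1=[5,0,3,3,2,0](1) P2=[3,0,0,4,4,6](2)
Move 5: P1 pit2 -> P1=[5,0,0,4,3,0](5) P2=[0,0,0,4,4,6](2)
Move 6: P2 pit5 -> P1=[6,1,1,5,4,0](5) P2=[0,0,0,4,4,0](3)
Move 7: P1 pit0 -> P1=[0,2,2,6,5,1](6) P2=[0,0,0,4,4,0](3)

Answer: 6 3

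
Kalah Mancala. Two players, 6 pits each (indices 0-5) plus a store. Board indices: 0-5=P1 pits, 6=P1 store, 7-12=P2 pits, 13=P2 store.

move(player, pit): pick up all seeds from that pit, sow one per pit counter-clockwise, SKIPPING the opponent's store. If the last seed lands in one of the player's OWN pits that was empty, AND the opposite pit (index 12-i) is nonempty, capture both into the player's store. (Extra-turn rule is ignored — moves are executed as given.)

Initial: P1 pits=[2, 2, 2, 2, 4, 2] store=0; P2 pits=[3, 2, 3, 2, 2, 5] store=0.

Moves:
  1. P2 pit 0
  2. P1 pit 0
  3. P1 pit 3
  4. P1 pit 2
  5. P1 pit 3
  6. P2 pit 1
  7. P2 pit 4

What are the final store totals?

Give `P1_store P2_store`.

Answer: 0 1

Derivation:
Move 1: P2 pit0 -> P1=[2,2,2,2,4,2](0) P2=[0,3,4,3,2,5](0)
Move 2: P1 pit0 -> P1=[0,3,3,2,4,2](0) P2=[0,3,4,3,2,5](0)
Move 3: P1 pit3 -> P1=[0,3,3,0,5,3](0) P2=[0,3,4,3,2,5](0)
Move 4: P1 pit2 -> P1=[0,3,0,1,6,4](0) P2=[0,3,4,3,2,5](0)
Move 5: P1 pit3 -> P1=[0,3,0,0,7,4](0) P2=[0,3,4,3,2,5](0)
Move 6: P2 pit1 -> P1=[0,3,0,0,7,4](0) P2=[0,0,5,4,3,5](0)
Move 7: P2 pit4 -> P1=[1,3,0,0,7,4](0) P2=[0,0,5,4,0,6](1)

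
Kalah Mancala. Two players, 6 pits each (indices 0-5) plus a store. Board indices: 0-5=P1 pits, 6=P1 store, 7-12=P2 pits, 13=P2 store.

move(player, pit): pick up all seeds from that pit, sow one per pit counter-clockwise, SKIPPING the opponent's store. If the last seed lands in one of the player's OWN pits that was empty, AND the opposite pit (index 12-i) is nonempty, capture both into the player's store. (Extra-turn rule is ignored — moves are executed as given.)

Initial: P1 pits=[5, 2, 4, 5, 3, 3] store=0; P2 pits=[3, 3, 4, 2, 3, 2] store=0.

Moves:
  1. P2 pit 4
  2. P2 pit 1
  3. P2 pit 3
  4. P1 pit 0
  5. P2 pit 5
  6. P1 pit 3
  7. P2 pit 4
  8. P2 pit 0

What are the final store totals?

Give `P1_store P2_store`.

Answer: 2 11

Derivation:
Move 1: P2 pit4 -> P1=[6,2,4,5,3,3](0) P2=[3,3,4,2,0,3](1)
Move 2: P2 pit1 -> P1=[6,0,4,5,3,3](0) P2=[3,0,5,3,0,3](4)
Move 3: P2 pit3 -> P1=[6,0,4,5,3,3](0) P2=[3,0,5,0,1,4](5)
Move 4: P1 pit0 -> P1=[0,1,5,6,4,4](1) P2=[3,0,5,0,1,4](5)
Move 5: P2 pit5 -> P1=[1,2,6,6,4,4](1) P2=[3,0,5,0,1,0](6)
Move 6: P1 pit3 -> P1=[1,2,6,0,5,5](2) P2=[4,1,6,0,1,0](6)
Move 7: P2 pit4 -> P1=[0,2,6,0,5,5](2) P2=[4,1,6,0,0,0](8)
Move 8: P2 pit0 -> P1=[0,0,6,0,5,5](2) P2=[0,2,7,1,0,0](11)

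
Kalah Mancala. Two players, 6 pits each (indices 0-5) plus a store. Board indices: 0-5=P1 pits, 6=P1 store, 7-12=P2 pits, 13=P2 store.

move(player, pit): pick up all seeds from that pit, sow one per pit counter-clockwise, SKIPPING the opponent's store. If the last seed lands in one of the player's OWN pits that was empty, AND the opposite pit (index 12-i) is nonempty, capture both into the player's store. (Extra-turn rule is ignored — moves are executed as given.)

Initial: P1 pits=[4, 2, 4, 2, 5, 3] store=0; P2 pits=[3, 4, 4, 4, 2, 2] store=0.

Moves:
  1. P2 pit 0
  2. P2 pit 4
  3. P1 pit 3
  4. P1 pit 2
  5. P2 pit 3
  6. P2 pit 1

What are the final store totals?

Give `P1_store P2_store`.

Answer: 1 3

Derivation:
Move 1: P2 pit0 -> P1=[4,2,4,2,5,3](0) P2=[0,5,5,5,2,2](0)
Move 2: P2 pit4 -> P1=[4,2,4,2,5,3](0) P2=[0,5,5,5,0,3](1)
Move 3: P1 pit3 -> P1=[4,2,4,0,6,4](0) P2=[0,5,5,5,0,3](1)
Move 4: P1 pit2 -> P1=[4,2,0,1,7,5](1) P2=[0,5,5,5,0,3](1)
Move 5: P2 pit3 -> P1=[5,3,0,1,7,5](1) P2=[0,5,5,0,1,4](2)
Move 6: P2 pit1 -> P1=[5,3,0,1,7,5](1) P2=[0,0,6,1,2,5](3)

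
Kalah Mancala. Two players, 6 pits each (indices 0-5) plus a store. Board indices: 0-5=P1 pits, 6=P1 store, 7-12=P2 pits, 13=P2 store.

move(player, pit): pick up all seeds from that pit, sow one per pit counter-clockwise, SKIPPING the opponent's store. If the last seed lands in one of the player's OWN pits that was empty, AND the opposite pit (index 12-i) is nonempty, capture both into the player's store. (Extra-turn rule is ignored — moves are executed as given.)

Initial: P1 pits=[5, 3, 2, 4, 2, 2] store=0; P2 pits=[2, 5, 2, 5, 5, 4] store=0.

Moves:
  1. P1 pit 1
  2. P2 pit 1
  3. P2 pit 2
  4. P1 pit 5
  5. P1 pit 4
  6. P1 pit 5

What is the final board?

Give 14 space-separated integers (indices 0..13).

Answer: 5 0 3 5 0 0 3 4 0 0 7 7 6 1

Derivation:
Move 1: P1 pit1 -> P1=[5,0,3,5,3,2](0) P2=[2,5,2,5,5,4](0)
Move 2: P2 pit1 -> P1=[5,0,3,5,3,2](0) P2=[2,0,3,6,6,5](1)
Move 3: P2 pit2 -> P1=[5,0,3,5,3,2](0) P2=[2,0,0,7,7,6](1)
Move 4: P1 pit5 -> P1=[5,0,3,5,3,0](1) P2=[3,0,0,7,7,6](1)
Move 5: P1 pit4 -> P1=[5,0,3,5,0,1](2) P2=[4,0,0,7,7,6](1)
Move 6: P1 pit5 -> P1=[5,0,3,5,0,0](3) P2=[4,0,0,7,7,6](1)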